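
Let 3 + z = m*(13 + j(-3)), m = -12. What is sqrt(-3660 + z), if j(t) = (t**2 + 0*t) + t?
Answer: I*sqrt(3891) ≈ 62.378*I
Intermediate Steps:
j(t) = t + t**2 (j(t) = (t**2 + 0) + t = t**2 + t = t + t**2)
z = -231 (z = -3 - 12*(13 - 3*(1 - 3)) = -3 - 12*(13 - 3*(-2)) = -3 - 12*(13 + 6) = -3 - 12*19 = -3 - 228 = -231)
sqrt(-3660 + z) = sqrt(-3660 - 231) = sqrt(-3891) = I*sqrt(3891)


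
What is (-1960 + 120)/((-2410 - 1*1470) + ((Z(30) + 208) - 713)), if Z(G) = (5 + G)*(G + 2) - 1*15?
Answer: 23/41 ≈ 0.56098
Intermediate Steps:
Z(G) = -15 + (2 + G)*(5 + G) (Z(G) = (5 + G)*(2 + G) - 15 = (2 + G)*(5 + G) - 15 = -15 + (2 + G)*(5 + G))
(-1960 + 120)/((-2410 - 1*1470) + ((Z(30) + 208) - 713)) = (-1960 + 120)/((-2410 - 1*1470) + (((-5 + 30² + 7*30) + 208) - 713)) = -1840/((-2410 - 1470) + (((-5 + 900 + 210) + 208) - 713)) = -1840/(-3880 + ((1105 + 208) - 713)) = -1840/(-3880 + (1313 - 713)) = -1840/(-3880 + 600) = -1840/(-3280) = -1840*(-1/3280) = 23/41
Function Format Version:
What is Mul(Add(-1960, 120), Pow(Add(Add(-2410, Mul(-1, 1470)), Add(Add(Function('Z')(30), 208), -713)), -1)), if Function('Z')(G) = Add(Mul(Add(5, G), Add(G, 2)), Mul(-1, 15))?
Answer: Rational(23, 41) ≈ 0.56098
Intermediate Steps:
Function('Z')(G) = Add(-15, Mul(Add(2, G), Add(5, G))) (Function('Z')(G) = Add(Mul(Add(5, G), Add(2, G)), -15) = Add(Mul(Add(2, G), Add(5, G)), -15) = Add(-15, Mul(Add(2, G), Add(5, G))))
Mul(Add(-1960, 120), Pow(Add(Add(-2410, Mul(-1, 1470)), Add(Add(Function('Z')(30), 208), -713)), -1)) = Mul(Add(-1960, 120), Pow(Add(Add(-2410, Mul(-1, 1470)), Add(Add(Add(-5, Pow(30, 2), Mul(7, 30)), 208), -713)), -1)) = Mul(-1840, Pow(Add(Add(-2410, -1470), Add(Add(Add(-5, 900, 210), 208), -713)), -1)) = Mul(-1840, Pow(Add(-3880, Add(Add(1105, 208), -713)), -1)) = Mul(-1840, Pow(Add(-3880, Add(1313, -713)), -1)) = Mul(-1840, Pow(Add(-3880, 600), -1)) = Mul(-1840, Pow(-3280, -1)) = Mul(-1840, Rational(-1, 3280)) = Rational(23, 41)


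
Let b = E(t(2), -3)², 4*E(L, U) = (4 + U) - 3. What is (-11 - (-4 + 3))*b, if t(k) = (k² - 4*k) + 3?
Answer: -5/2 ≈ -2.5000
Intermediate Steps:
t(k) = 3 + k² - 4*k
E(L, U) = ¼ + U/4 (E(L, U) = ((4 + U) - 3)/4 = (1 + U)/4 = ¼ + U/4)
b = ¼ (b = (¼ + (¼)*(-3))² = (¼ - ¾)² = (-½)² = ¼ ≈ 0.25000)
(-11 - (-4 + 3))*b = (-11 - (-4 + 3))*(¼) = (-11 - 1*(-1))*(¼) = (-11 + 1)*(¼) = -10*¼ = -5/2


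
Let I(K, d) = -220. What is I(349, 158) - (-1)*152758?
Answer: 152538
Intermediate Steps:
I(349, 158) - (-1)*152758 = -220 - (-1)*152758 = -220 - 1*(-152758) = -220 + 152758 = 152538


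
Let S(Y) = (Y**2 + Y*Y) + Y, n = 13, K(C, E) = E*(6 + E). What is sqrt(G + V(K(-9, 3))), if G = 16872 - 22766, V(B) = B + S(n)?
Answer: 2*I*sqrt(1379) ≈ 74.27*I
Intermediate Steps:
S(Y) = Y + 2*Y**2 (S(Y) = (Y**2 + Y**2) + Y = 2*Y**2 + Y = Y + 2*Y**2)
V(B) = 351 + B (V(B) = B + 13*(1 + 2*13) = B + 13*(1 + 26) = B + 13*27 = B + 351 = 351 + B)
G = -5894
sqrt(G + V(K(-9, 3))) = sqrt(-5894 + (351 + 3*(6 + 3))) = sqrt(-5894 + (351 + 3*9)) = sqrt(-5894 + (351 + 27)) = sqrt(-5894 + 378) = sqrt(-5516) = 2*I*sqrt(1379)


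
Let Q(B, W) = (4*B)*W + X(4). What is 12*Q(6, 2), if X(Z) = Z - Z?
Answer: 576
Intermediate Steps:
X(Z) = 0
Q(B, W) = 4*B*W (Q(B, W) = (4*B)*W + 0 = 4*B*W + 0 = 4*B*W)
12*Q(6, 2) = 12*(4*6*2) = 12*48 = 576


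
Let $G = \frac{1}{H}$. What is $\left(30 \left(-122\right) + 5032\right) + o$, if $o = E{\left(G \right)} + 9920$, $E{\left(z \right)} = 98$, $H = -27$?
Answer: $11390$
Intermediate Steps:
$G = - \frac{1}{27}$ ($G = \frac{1}{-27} = - \frac{1}{27} \approx -0.037037$)
$o = 10018$ ($o = 98 + 9920 = 10018$)
$\left(30 \left(-122\right) + 5032\right) + o = \left(30 \left(-122\right) + 5032\right) + 10018 = \left(-3660 + 5032\right) + 10018 = 1372 + 10018 = 11390$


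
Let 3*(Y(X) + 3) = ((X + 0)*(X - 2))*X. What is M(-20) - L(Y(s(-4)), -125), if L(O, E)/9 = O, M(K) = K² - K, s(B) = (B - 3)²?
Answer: -338094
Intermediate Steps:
s(B) = (-3 + B)²
Y(X) = -3 + X²*(-2 + X)/3 (Y(X) = -3 + (((X + 0)*(X - 2))*X)/3 = -3 + ((X*(-2 + X))*X)/3 = -3 + (X²*(-2 + X))/3 = -3 + X²*(-2 + X)/3)
L(O, E) = 9*O
M(-20) - L(Y(s(-4)), -125) = -20*(-1 - 20) - 9*(-3 - 2*(-3 - 4)⁴/3 + ((-3 - 4)²)³/3) = -20*(-21) - 9*(-3 - 2*((-7)²)²/3 + ((-7)²)³/3) = 420 - 9*(-3 - ⅔*49² + (⅓)*49³) = 420 - 9*(-3 - ⅔*2401 + (⅓)*117649) = 420 - 9*(-3 - 4802/3 + 117649/3) = 420 - 9*112838/3 = 420 - 1*338514 = 420 - 338514 = -338094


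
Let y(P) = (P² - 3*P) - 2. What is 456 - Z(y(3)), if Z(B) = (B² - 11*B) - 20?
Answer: 450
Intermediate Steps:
y(P) = -2 + P² - 3*P
Z(B) = -20 + B² - 11*B
456 - Z(y(3)) = 456 - (-20 + (-2 + 3² - 3*3)² - 11*(-2 + 3² - 3*3)) = 456 - (-20 + (-2 + 9 - 9)² - 11*(-2 + 9 - 9)) = 456 - (-20 + (-2)² - 11*(-2)) = 456 - (-20 + 4 + 22) = 456 - 1*6 = 456 - 6 = 450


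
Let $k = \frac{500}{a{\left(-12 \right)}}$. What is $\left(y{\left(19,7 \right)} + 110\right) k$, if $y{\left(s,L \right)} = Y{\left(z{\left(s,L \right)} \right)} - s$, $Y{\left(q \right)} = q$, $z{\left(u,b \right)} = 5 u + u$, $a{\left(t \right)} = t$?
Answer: $- \frac{25625}{3} \approx -8541.7$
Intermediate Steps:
$z{\left(u,b \right)} = 6 u$
$y{\left(s,L \right)} = 5 s$ ($y{\left(s,L \right)} = 6 s - s = 5 s$)
$k = - \frac{125}{3}$ ($k = \frac{500}{-12} = 500 \left(- \frac{1}{12}\right) = - \frac{125}{3} \approx -41.667$)
$\left(y{\left(19,7 \right)} + 110\right) k = \left(5 \cdot 19 + 110\right) \left(- \frac{125}{3}\right) = \left(95 + 110\right) \left(- \frac{125}{3}\right) = 205 \left(- \frac{125}{3}\right) = - \frac{25625}{3}$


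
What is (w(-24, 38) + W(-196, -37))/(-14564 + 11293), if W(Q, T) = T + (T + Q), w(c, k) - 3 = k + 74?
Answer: 155/3271 ≈ 0.047386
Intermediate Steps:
w(c, k) = 77 + k (w(c, k) = 3 + (k + 74) = 3 + (74 + k) = 77 + k)
W(Q, T) = Q + 2*T (W(Q, T) = T + (Q + T) = Q + 2*T)
(w(-24, 38) + W(-196, -37))/(-14564 + 11293) = ((77 + 38) + (-196 + 2*(-37)))/(-14564 + 11293) = (115 + (-196 - 74))/(-3271) = (115 - 270)*(-1/3271) = -155*(-1/3271) = 155/3271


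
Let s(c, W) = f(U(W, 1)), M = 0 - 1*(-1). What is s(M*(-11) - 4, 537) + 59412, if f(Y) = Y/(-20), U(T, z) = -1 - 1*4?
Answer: 237649/4 ≈ 59412.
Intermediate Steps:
M = 1 (M = 0 + 1 = 1)
U(T, z) = -5 (U(T, z) = -1 - 4 = -5)
f(Y) = -Y/20 (f(Y) = Y*(-1/20) = -Y/20)
s(c, W) = 1/4 (s(c, W) = -1/20*(-5) = 1/4)
s(M*(-11) - 4, 537) + 59412 = 1/4 + 59412 = 237649/4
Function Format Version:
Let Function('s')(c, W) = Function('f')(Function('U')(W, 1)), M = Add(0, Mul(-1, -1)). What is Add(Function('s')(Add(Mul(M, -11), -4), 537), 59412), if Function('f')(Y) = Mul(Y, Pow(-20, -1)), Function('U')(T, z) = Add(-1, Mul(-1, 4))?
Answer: Rational(237649, 4) ≈ 59412.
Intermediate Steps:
M = 1 (M = Add(0, 1) = 1)
Function('U')(T, z) = -5 (Function('U')(T, z) = Add(-1, -4) = -5)
Function('f')(Y) = Mul(Rational(-1, 20), Y) (Function('f')(Y) = Mul(Y, Rational(-1, 20)) = Mul(Rational(-1, 20), Y))
Function('s')(c, W) = Rational(1, 4) (Function('s')(c, W) = Mul(Rational(-1, 20), -5) = Rational(1, 4))
Add(Function('s')(Add(Mul(M, -11), -4), 537), 59412) = Add(Rational(1, 4), 59412) = Rational(237649, 4)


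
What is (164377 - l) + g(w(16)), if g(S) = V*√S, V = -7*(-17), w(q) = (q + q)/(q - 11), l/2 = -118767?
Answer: 401911 + 476*√10/5 ≈ 4.0221e+5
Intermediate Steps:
l = -237534 (l = 2*(-118767) = -237534)
w(q) = 2*q/(-11 + q) (w(q) = (2*q)/(-11 + q) = 2*q/(-11 + q))
V = 119
g(S) = 119*√S
(164377 - l) + g(w(16)) = (164377 - 1*(-237534)) + 119*√(2*16/(-11 + 16)) = (164377 + 237534) + 119*√(2*16/5) = 401911 + 119*√(2*16*(⅕)) = 401911 + 119*√(32/5) = 401911 + 119*(4*√10/5) = 401911 + 476*√10/5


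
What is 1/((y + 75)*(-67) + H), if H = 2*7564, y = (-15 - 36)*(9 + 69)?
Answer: 1/276629 ≈ 3.6150e-6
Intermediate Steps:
y = -3978 (y = -51*78 = -3978)
H = 15128
1/((y + 75)*(-67) + H) = 1/((-3978 + 75)*(-67) + 15128) = 1/(-3903*(-67) + 15128) = 1/(261501 + 15128) = 1/276629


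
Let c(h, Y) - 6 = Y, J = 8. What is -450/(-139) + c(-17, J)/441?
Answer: 28628/8757 ≈ 3.2692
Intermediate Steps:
c(h, Y) = 6 + Y
-450/(-139) + c(-17, J)/441 = -450/(-139) + (6 + 8)/441 = -450*(-1/139) + 14*(1/441) = 450/139 + 2/63 = 28628/8757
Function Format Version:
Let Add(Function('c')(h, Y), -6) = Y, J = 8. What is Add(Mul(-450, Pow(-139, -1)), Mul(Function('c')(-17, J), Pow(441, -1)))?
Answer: Rational(28628, 8757) ≈ 3.2692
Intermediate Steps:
Function('c')(h, Y) = Add(6, Y)
Add(Mul(-450, Pow(-139, -1)), Mul(Function('c')(-17, J), Pow(441, -1))) = Add(Mul(-450, Pow(-139, -1)), Mul(Add(6, 8), Pow(441, -1))) = Add(Mul(-450, Rational(-1, 139)), Mul(14, Rational(1, 441))) = Add(Rational(450, 139), Rational(2, 63)) = Rational(28628, 8757)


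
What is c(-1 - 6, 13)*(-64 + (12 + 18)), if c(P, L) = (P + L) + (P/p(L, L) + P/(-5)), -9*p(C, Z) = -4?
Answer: 2839/10 ≈ 283.90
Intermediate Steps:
p(C, Z) = 4/9 (p(C, Z) = -⅑*(-4) = 4/9)
c(P, L) = L + 61*P/20 (c(P, L) = (P + L) + (P/(4/9) + P/(-5)) = (L + P) + (P*(9/4) + P*(-⅕)) = (L + P) + (9*P/4 - P/5) = (L + P) + 41*P/20 = L + 61*P/20)
c(-1 - 6, 13)*(-64 + (12 + 18)) = (13 + 61*(-1 - 6)/20)*(-64 + (12 + 18)) = (13 + (61/20)*(-7))*(-64 + 30) = (13 - 427/20)*(-34) = -167/20*(-34) = 2839/10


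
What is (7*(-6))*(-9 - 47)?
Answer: 2352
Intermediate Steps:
(7*(-6))*(-9 - 47) = -42*(-56) = 2352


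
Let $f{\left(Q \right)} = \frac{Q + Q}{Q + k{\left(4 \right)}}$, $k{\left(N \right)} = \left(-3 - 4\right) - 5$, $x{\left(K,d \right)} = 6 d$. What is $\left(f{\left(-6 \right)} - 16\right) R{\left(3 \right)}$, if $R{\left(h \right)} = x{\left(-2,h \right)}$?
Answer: $-276$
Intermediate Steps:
$k{\left(N \right)} = -12$ ($k{\left(N \right)} = -7 - 5 = -12$)
$R{\left(h \right)} = 6 h$
$f{\left(Q \right)} = \frac{2 Q}{-12 + Q}$ ($f{\left(Q \right)} = \frac{Q + Q}{Q - 12} = \frac{2 Q}{-12 + Q}$)
$\left(f{\left(-6 \right)} - 16\right) R{\left(3 \right)} = \left(2 \left(-6\right) \frac{1}{-12 - 6} - 16\right) 6 \cdot 3 = \left(2 \left(-6\right) \frac{1}{-18} - 16\right) 18 = \left(2 \left(-6\right) \left(- \frac{1}{18}\right) - 16\right) 18 = \left(\frac{2}{3} - 16\right) 18 = \left(- \frac{46}{3}\right) 18 = -276$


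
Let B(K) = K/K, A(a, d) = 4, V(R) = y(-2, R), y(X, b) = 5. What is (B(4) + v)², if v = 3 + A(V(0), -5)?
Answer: 64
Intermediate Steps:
V(R) = 5
B(K) = 1
v = 7 (v = 3 + 4 = 7)
(B(4) + v)² = (1 + 7)² = 8² = 64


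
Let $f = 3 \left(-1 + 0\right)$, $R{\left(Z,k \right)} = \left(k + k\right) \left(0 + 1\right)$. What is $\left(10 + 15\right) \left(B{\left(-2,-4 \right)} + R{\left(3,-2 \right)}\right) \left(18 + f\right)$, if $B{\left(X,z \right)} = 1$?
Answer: $-1125$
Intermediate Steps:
$R{\left(Z,k \right)} = 2 k$ ($R{\left(Z,k \right)} = 2 k 1 = 2 k$)
$f = -3$ ($f = 3 \left(-1\right) = -3$)
$\left(10 + 15\right) \left(B{\left(-2,-4 \right)} + R{\left(3,-2 \right)}\right) \left(18 + f\right) = \left(10 + 15\right) \left(1 + 2 \left(-2\right)\right) \left(18 - 3\right) = 25 \left(1 - 4\right) 15 = 25 \left(-3\right) 15 = \left(-75\right) 15 = -1125$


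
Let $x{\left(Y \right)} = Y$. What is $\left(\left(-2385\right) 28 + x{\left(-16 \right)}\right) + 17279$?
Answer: $-49517$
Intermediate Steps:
$\left(\left(-2385\right) 28 + x{\left(-16 \right)}\right) + 17279 = \left(\left(-2385\right) 28 - 16\right) + 17279 = \left(-66780 - 16\right) + 17279 = -66796 + 17279 = -49517$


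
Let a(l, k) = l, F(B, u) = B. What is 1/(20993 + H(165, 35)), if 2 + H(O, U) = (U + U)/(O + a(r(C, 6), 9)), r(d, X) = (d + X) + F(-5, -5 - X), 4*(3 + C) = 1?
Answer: 653/13707403 ≈ 4.7638e-5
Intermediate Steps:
C = -11/4 (C = -3 + (¼)*1 = -3 + ¼ = -11/4 ≈ -2.7500)
r(d, X) = -5 + X + d (r(d, X) = (d + X) - 5 = (X + d) - 5 = -5 + X + d)
H(O, U) = -2 + 2*U/(-7/4 + O) (H(O, U) = -2 + (U + U)/(O + (-5 + 6 - 11/4)) = -2 + (2*U)/(O - 7/4) = -2 + (2*U)/(-7/4 + O) = -2 + 2*U/(-7/4 + O))
1/(20993 + H(165, 35)) = 1/(20993 + 2*(7 - 4*165 + 4*35)/(-7 + 4*165)) = 1/(20993 + 2*(7 - 660 + 140)/(-7 + 660)) = 1/(20993 + 2*(-513)/653) = 1/(20993 + 2*(1/653)*(-513)) = 1/(20993 - 1026/653) = 1/(13707403/653) = 653/13707403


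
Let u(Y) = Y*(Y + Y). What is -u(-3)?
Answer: -18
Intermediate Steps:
u(Y) = 2*Y**2 (u(Y) = Y*(2*Y) = 2*Y**2)
-u(-3) = -2*(-3)**2 = -2*9 = -1*18 = -18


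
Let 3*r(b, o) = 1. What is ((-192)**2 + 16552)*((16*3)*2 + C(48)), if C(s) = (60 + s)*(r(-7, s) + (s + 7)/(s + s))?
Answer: 10356027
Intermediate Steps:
r(b, o) = 1/3 (r(b, o) = (1/3)*1 = 1/3)
C(s) = (60 + s)*(1/3 + (7 + s)/(2*s)) (C(s) = (60 + s)*(1/3 + (s + 7)/(s + s)) = (60 + s)*(1/3 + (7 + s)/((2*s))) = (60 + s)*(1/3 + (7 + s)*(1/(2*s))) = (60 + s)*(1/3 + (7 + s)/(2*s)))
((-192)**2 + 16552)*((16*3)*2 + C(48)) = ((-192)**2 + 16552)*((16*3)*2 + (1/6)*(1260 + 48*(321 + 5*48))/48) = (36864 + 16552)*(48*2 + (1/6)*(1/48)*(1260 + 48*(321 + 240))) = 53416*(96 + (1/6)*(1/48)*(1260 + 48*561)) = 53416*(96 + (1/6)*(1/48)*(1260 + 26928)) = 53416*(96 + (1/6)*(1/48)*28188) = 53416*(96 + 783/8) = 53416*(1551/8) = 10356027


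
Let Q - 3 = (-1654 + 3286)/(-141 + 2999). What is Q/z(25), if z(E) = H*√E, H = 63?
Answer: 81/7145 ≈ 0.011337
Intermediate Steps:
Q = 5103/1429 (Q = 3 + (-1654 + 3286)/(-141 + 2999) = 3 + 1632/2858 = 3 + 1632*(1/2858) = 3 + 816/1429 = 5103/1429 ≈ 3.5710)
z(E) = 63*√E
Q/z(25) = 5103/(1429*((63*√25))) = 5103/(1429*((63*5))) = (5103/1429)/315 = (5103/1429)*(1/315) = 81/7145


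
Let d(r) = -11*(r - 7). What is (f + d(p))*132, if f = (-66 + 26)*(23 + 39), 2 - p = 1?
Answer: -318648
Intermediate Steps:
p = 1 (p = 2 - 1*1 = 2 - 1 = 1)
f = -2480 (f = -40*62 = -2480)
d(r) = 77 - 11*r (d(r) = -11*(-7 + r) = 77 - 11*r)
(f + d(p))*132 = (-2480 + (77 - 11*1))*132 = (-2480 + (77 - 11))*132 = (-2480 + 66)*132 = -2414*132 = -318648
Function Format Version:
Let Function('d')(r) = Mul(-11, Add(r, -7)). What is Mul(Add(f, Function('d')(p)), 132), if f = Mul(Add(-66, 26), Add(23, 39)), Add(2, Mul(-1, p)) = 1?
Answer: -318648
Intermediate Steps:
p = 1 (p = Add(2, Mul(-1, 1)) = Add(2, -1) = 1)
f = -2480 (f = Mul(-40, 62) = -2480)
Function('d')(r) = Add(77, Mul(-11, r)) (Function('d')(r) = Mul(-11, Add(-7, r)) = Add(77, Mul(-11, r)))
Mul(Add(f, Function('d')(p)), 132) = Mul(Add(-2480, Add(77, Mul(-11, 1))), 132) = Mul(Add(-2480, Add(77, -11)), 132) = Mul(Add(-2480, 66), 132) = Mul(-2414, 132) = -318648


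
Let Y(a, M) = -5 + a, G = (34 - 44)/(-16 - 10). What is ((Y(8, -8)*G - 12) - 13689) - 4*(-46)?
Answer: -175706/13 ≈ -13516.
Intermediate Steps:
G = 5/13 (G = -10/(-26) = -10*(-1/26) = 5/13 ≈ 0.38462)
((Y(8, -8)*G - 12) - 13689) - 4*(-46) = (((-5 + 8)*(5/13) - 12) - 13689) - 4*(-46) = ((3*(5/13) - 12) - 13689) + 184 = ((15/13 - 12) - 13689) + 184 = (-141/13 - 13689) + 184 = -178098/13 + 184 = -175706/13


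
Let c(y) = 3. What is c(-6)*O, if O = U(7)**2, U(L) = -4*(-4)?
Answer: 768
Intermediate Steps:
U(L) = 16
O = 256 (O = 16**2 = 256)
c(-6)*O = 3*256 = 768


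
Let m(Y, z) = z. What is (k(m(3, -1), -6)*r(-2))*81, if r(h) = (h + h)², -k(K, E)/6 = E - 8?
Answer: 108864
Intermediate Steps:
k(K, E) = 48 - 6*E (k(K, E) = -6*(E - 8) = -6*(-8 + E) = 48 - 6*E)
r(h) = 4*h² (r(h) = (2*h)² = 4*h²)
(k(m(3, -1), -6)*r(-2))*81 = ((48 - 6*(-6))*(4*(-2)²))*81 = ((48 + 36)*(4*4))*81 = (84*16)*81 = 1344*81 = 108864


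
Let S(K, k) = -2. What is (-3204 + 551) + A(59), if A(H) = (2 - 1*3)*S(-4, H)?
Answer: -2651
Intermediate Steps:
A(H) = 2 (A(H) = (2 - 1*3)*(-2) = (2 - 3)*(-2) = -1*(-2) = 2)
(-3204 + 551) + A(59) = (-3204 + 551) + 2 = -2653 + 2 = -2651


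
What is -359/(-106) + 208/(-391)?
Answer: 118321/41446 ≈ 2.8548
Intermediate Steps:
-359/(-106) + 208/(-391) = -359*(-1/106) + 208*(-1/391) = 359/106 - 208/391 = 118321/41446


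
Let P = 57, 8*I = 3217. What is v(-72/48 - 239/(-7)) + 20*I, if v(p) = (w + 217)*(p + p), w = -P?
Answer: 258835/14 ≈ 18488.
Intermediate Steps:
I = 3217/8 (I = (⅛)*3217 = 3217/8 ≈ 402.13)
w = -57 (w = -1*57 = -57)
v(p) = 320*p (v(p) = (-57 + 217)*(p + p) = 160*(2*p) = 320*p)
v(-72/48 - 239/(-7)) + 20*I = 320*(-72/48 - 239/(-7)) + 20*(3217/8) = 320*(-72*1/48 - 239*(-⅐)) + 16085/2 = 320*(-3/2 + 239/7) + 16085/2 = 320*(457/14) + 16085/2 = 73120/7 + 16085/2 = 258835/14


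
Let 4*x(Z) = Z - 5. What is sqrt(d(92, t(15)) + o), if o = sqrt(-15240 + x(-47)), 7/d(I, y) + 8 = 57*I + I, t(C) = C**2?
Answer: sqrt(259 + 197136*I*sqrt(15253))/444 ≈ 7.8583 + 7.8582*I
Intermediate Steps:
x(Z) = -5/4 + Z/4 (x(Z) = (Z - 5)/4 = (-5 + Z)/4 = -5/4 + Z/4)
d(I, y) = 7/(-8 + 58*I) (d(I, y) = 7/(-8 + (57*I + I)) = 7/(-8 + 58*I))
o = I*sqrt(15253) (o = sqrt(-15240 + (-5/4 + (1/4)*(-47))) = sqrt(-15240 + (-5/4 - 47/4)) = sqrt(-15240 - 13) = sqrt(-15253) = I*sqrt(15253) ≈ 123.5*I)
sqrt(d(92, t(15)) + o) = sqrt(7/(2*(-4 + 29*92)) + I*sqrt(15253)) = sqrt(7/(2*(-4 + 2668)) + I*sqrt(15253)) = sqrt((7/2)/2664 + I*sqrt(15253)) = sqrt((7/2)*(1/2664) + I*sqrt(15253)) = sqrt(7/5328 + I*sqrt(15253))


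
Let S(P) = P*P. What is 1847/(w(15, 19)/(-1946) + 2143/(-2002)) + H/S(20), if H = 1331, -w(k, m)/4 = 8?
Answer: -205201402769/117320400 ≈ -1749.1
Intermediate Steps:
S(P) = P²
w(k, m) = -32 (w(k, m) = -4*8 = -32)
1847/(w(15, 19)/(-1946) + 2143/(-2002)) + H/S(20) = 1847/(-32/(-1946) + 2143/(-2002)) + 1331/(20²) = 1847/(-32*(-1/1946) + 2143*(-1/2002)) + 1331/400 = 1847/(16/973 - 2143/2002) + 1331*(1/400) = 1847/(-293301/278278) + 1331/400 = 1847*(-278278/293301) + 1331/400 = -513979466/293301 + 1331/400 = -205201402769/117320400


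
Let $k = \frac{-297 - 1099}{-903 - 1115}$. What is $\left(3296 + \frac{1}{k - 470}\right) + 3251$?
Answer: $\frac{3100212995}{473532} \approx 6547.0$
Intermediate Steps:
$k = \frac{698}{1009}$ ($k = - \frac{1396}{-2018} = \left(-1396\right) \left(- \frac{1}{2018}\right) = \frac{698}{1009} \approx 0.69177$)
$\left(3296 + \frac{1}{k - 470}\right) + 3251 = \left(3296 + \frac{1}{\frac{698}{1009} - 470}\right) + 3251 = \left(3296 + \frac{1}{- \frac{473532}{1009}}\right) + 3251 = \left(3296 - \frac{1009}{473532}\right) + 3251 = \frac{1560760463}{473532} + 3251 = \frac{3100212995}{473532}$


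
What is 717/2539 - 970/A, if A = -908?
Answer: 1556933/1152706 ≈ 1.3507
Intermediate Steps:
717/2539 - 970/A = 717/2539 - 970/(-908) = 717*(1/2539) - 970*(-1/908) = 717/2539 + 485/454 = 1556933/1152706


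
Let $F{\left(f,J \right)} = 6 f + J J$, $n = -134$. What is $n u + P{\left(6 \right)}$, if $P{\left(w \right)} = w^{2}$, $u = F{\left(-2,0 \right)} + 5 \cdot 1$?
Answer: $974$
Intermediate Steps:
$F{\left(f,J \right)} = J^{2} + 6 f$ ($F{\left(f,J \right)} = 6 f + J^{2} = J^{2} + 6 f$)
$u = -7$ ($u = \left(0^{2} + 6 \left(-2\right)\right) + 5 \cdot 1 = \left(0 - 12\right) + 5 = -12 + 5 = -7$)
$n u + P{\left(6 \right)} = \left(-134\right) \left(-7\right) + 6^{2} = 938 + 36 = 974$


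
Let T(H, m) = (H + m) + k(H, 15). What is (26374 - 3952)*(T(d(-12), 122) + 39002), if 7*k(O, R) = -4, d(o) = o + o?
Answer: 6136811712/7 ≈ 8.7669e+8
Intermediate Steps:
d(o) = 2*o
k(O, R) = -4/7 (k(O, R) = (1/7)*(-4) = -4/7)
T(H, m) = -4/7 + H + m (T(H, m) = (H + m) - 4/7 = -4/7 + H + m)
(26374 - 3952)*(T(d(-12), 122) + 39002) = (26374 - 3952)*((-4/7 + 2*(-12) + 122) + 39002) = 22422*((-4/7 - 24 + 122) + 39002) = 22422*(682/7 + 39002) = 22422*(273696/7) = 6136811712/7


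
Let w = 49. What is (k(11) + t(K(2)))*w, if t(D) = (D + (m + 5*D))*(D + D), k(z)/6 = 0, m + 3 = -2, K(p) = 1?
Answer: 98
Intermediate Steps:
m = -5 (m = -3 - 2 = -5)
k(z) = 0 (k(z) = 6*0 = 0)
t(D) = 2*D*(-5 + 6*D) (t(D) = (D + (-5 + 5*D))*(D + D) = (-5 + 6*D)*(2*D) = 2*D*(-5 + 6*D))
(k(11) + t(K(2)))*w = (0 + 2*1*(-5 + 6*1))*49 = (0 + 2*1*(-5 + 6))*49 = (0 + 2*1*1)*49 = (0 + 2)*49 = 2*49 = 98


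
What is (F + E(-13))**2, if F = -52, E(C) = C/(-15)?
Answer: 588289/225 ≈ 2614.6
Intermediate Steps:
E(C) = -C/15 (E(C) = C*(-1/15) = -C/15)
(F + E(-13))**2 = (-52 - 1/15*(-13))**2 = (-52 + 13/15)**2 = (-767/15)**2 = 588289/225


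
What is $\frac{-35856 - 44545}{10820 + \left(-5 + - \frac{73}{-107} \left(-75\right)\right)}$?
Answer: $- \frac{8602907}{1151730} \approx -7.4696$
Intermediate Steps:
$\frac{-35856 - 44545}{10820 + \left(-5 + - \frac{73}{-107} \left(-75\right)\right)} = - \frac{80401}{10820 + \left(-5 + \left(-73\right) \left(- \frac{1}{107}\right) \left(-75\right)\right)} = - \frac{80401}{10820 + \left(-5 + \frac{73}{107} \left(-75\right)\right)} = - \frac{80401}{10820 - \frac{6010}{107}} = - \frac{80401}{\frac{1151730}{107}} = \left(-80401\right) \frac{107}{1151730} = - \frac{8602907}{1151730}$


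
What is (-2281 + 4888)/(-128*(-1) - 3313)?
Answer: -2607/3185 ≈ -0.81852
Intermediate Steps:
(-2281 + 4888)/(-128*(-1) - 3313) = 2607/(128 - 3313) = 2607/(-3185) = 2607*(-1/3185) = -2607/3185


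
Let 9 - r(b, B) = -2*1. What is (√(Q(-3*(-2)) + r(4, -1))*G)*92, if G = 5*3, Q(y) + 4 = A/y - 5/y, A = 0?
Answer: 230*√222 ≈ 3426.9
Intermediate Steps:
r(b, B) = 11 (r(b, B) = 9 - (-2) = 9 - 1*(-2) = 9 + 2 = 11)
Q(y) = -4 - 5/y (Q(y) = -4 + (0/y - 5/y) = -4 + (0 - 5/y) = -4 - 5/y)
G = 15
(√(Q(-3*(-2)) + r(4, -1))*G)*92 = (√((-4 - 5/((-3*(-2)))) + 11)*15)*92 = (√((-4 - 5/6) + 11)*15)*92 = (√((-4 - 5*⅙) + 11)*15)*92 = (√((-4 - ⅚) + 11)*15)*92 = (√(-29/6 + 11)*15)*92 = (√(37/6)*15)*92 = ((√222/6)*15)*92 = (5*√222/2)*92 = 230*√222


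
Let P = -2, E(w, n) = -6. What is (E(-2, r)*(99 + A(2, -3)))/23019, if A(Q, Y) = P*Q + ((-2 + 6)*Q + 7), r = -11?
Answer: -220/7673 ≈ -0.028672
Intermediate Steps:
A(Q, Y) = 7 + 2*Q (A(Q, Y) = -2*Q + ((-2 + 6)*Q + 7) = -2*Q + (4*Q + 7) = -2*Q + (7 + 4*Q) = 7 + 2*Q)
(E(-2, r)*(99 + A(2, -3)))/23019 = -6*(99 + (7 + 2*2))/23019 = -6*(99 + (7 + 4))*(1/23019) = -6*(99 + 11)*(1/23019) = -6*110*(1/23019) = -660*1/23019 = -220/7673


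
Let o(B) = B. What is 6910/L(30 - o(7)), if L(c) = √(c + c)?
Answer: 3455*√46/23 ≈ 1018.8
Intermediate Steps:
L(c) = √2*√c (L(c) = √(2*c) = √2*√c)
6910/L(30 - o(7)) = 6910/((√2*√(30 - 1*7))) = 6910/((√2*√(30 - 7))) = 6910/((√2*√23)) = 6910/(√46) = 6910*(√46/46) = 3455*√46/23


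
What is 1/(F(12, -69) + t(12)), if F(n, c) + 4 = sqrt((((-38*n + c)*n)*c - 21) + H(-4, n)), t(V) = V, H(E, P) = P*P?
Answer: -8/434759 + sqrt(434823)/434759 ≈ 0.0014983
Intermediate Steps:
H(E, P) = P**2
F(n, c) = -4 + sqrt(-21 + n**2 + c*n*(c - 38*n)) (F(n, c) = -4 + sqrt((((-38*n + c)*n)*c - 21) + n**2) = -4 + sqrt((((c - 38*n)*n)*c - 21) + n**2) = -4 + sqrt(((n*(c - 38*n))*c - 21) + n**2) = -4 + sqrt((c*n*(c - 38*n) - 21) + n**2) = -4 + sqrt((-21 + c*n*(c - 38*n)) + n**2) = -4 + sqrt(-21 + n**2 + c*n*(c - 38*n)))
1/(F(12, -69) + t(12)) = 1/((-4 + sqrt(-21 + 12**2 + 12*(-69)**2 - 38*(-69)*12**2)) + 12) = 1/((-4 + sqrt(-21 + 144 + 12*4761 - 38*(-69)*144)) + 12) = 1/((-4 + sqrt(-21 + 144 + 57132 + 377568)) + 12) = 1/((-4 + sqrt(434823)) + 12) = 1/(8 + sqrt(434823))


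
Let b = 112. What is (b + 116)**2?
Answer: 51984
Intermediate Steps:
(b + 116)**2 = (112 + 116)**2 = 228**2 = 51984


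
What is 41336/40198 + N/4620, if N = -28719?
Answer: -160579007/30952460 ≈ -5.1879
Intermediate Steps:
41336/40198 + N/4620 = 41336/40198 - 28719/4620 = 41336*(1/40198) - 28719*1/4620 = 20668/20099 - 9573/1540 = -160579007/30952460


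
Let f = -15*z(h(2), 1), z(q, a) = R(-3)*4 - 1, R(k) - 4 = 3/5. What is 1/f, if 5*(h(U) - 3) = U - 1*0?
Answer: -1/261 ≈ -0.0038314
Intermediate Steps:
h(U) = 3 + U/5 (h(U) = 3 + (U - 1*0)/5 = 3 + (U + 0)/5 = 3 + U/5)
R(k) = 23/5 (R(k) = 4 + 3/5 = 4 + 3*(⅕) = 4 + ⅗ = 23/5)
z(q, a) = 87/5 (z(q, a) = (23/5)*4 - 1 = 92/5 - 1 = 87/5)
f = -261 (f = -15*87/5 = -261)
1/f = 1/(-261) = -1/261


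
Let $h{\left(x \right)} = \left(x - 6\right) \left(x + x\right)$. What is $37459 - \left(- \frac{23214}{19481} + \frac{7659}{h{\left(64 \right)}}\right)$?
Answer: $\frac{5417603831053}{144626944} \approx 37459.0$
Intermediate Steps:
$h{\left(x \right)} = 2 x \left(-6 + x\right)$ ($h{\left(x \right)} = \left(-6 + x\right) 2 x = 2 x \left(-6 + x\right)$)
$37459 - \left(- \frac{23214}{19481} + \frac{7659}{h{\left(64 \right)}}\right) = 37459 - \left(- \frac{23214}{19481} + 7659 \frac{1}{128 \left(-6 + 64\right)}\right) = 37459 - \left(- \frac{23214}{19481} + \frac{7659}{2 \cdot 64 \cdot 58}\right) = 37459 + \left(\frac{23214}{19481} - \frac{7659}{7424}\right) = 37459 + \frac{23135757}{144626944} = \frac{5417603831053}{144626944}$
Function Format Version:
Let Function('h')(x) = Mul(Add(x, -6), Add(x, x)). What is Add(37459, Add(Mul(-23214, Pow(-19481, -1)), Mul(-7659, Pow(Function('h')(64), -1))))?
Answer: Rational(5417603831053, 144626944) ≈ 37459.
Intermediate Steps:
Function('h')(x) = Mul(2, x, Add(-6, x)) (Function('h')(x) = Mul(Add(-6, x), Mul(2, x)) = Mul(2, x, Add(-6, x)))
Add(37459, Add(Mul(-23214, Pow(-19481, -1)), Mul(-7659, Pow(Function('h')(64), -1)))) = Add(37459, Add(Mul(-23214, Pow(-19481, -1)), Mul(-7659, Pow(Mul(2, 64, Add(-6, 64)), -1)))) = Add(37459, Add(Mul(-23214, Rational(-1, 19481)), Mul(-7659, Pow(Mul(2, 64, 58), -1)))) = Add(37459, Add(Rational(23214, 19481), Mul(-7659, Pow(7424, -1)))) = Add(37459, Add(Rational(23214, 19481), Mul(-7659, Rational(1, 7424)))) = Add(37459, Add(Rational(23214, 19481), Rational(-7659, 7424))) = Add(37459, Rational(23135757, 144626944)) = Rational(5417603831053, 144626944)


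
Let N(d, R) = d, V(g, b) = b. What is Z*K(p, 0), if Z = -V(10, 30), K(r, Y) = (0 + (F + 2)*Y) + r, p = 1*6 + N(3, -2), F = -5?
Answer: -270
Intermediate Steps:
p = 9 (p = 1*6 + 3 = 6 + 3 = 9)
K(r, Y) = r - 3*Y (K(r, Y) = (0 + (-5 + 2)*Y) + r = (0 - 3*Y) + r = -3*Y + r = r - 3*Y)
Z = -30 (Z = -1*30 = -30)
Z*K(p, 0) = -30*(9 - 3*0) = -30*(9 + 0) = -30*9 = -270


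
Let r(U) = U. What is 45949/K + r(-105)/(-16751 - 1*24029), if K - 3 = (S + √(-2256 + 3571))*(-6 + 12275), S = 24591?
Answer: 2024632727747252997/742415437528698435004 - 563748281*√1315/91026905042753609 ≈ 0.0027269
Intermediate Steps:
K = 301706982 + 12269*√1315 (K = 3 + (24591 + √(-2256 + 3571))*(-6 + 12275) = 3 + (24591 + √1315)*12269 = 3 + (301706979 + 12269*√1315) = 301706982 + 12269*√1315 ≈ 3.0215e+8)
45949/K + r(-105)/(-16751 - 1*24029) = 45949/(301706982 + 12269*√1315) - 105/(-16751 - 1*24029) = 45949/(301706982 + 12269*√1315) - 105/(-16751 - 24029) = 45949/(301706982 + 12269*√1315) - 105/(-40780) = 45949/(301706982 + 12269*√1315) - 105*(-1/40780) = 45949/(301706982 + 12269*√1315) + 21/8156 = 21/8156 + 45949/(301706982 + 12269*√1315)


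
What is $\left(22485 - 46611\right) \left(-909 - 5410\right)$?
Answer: $152452194$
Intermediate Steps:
$\left(22485 - 46611\right) \left(-909 - 5410\right) = \left(-24126\right) \left(-6319\right) = 152452194$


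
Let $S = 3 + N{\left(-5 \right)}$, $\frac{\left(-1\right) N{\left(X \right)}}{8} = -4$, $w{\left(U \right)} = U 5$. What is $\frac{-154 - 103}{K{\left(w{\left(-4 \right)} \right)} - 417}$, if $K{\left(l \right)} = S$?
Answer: $\frac{257}{382} \approx 0.67278$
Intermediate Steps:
$w{\left(U \right)} = 5 U$
$N{\left(X \right)} = 32$ ($N{\left(X \right)} = \left(-8\right) \left(-4\right) = 32$)
$S = 35$ ($S = 3 + 32 = 35$)
$K{\left(l \right)} = 35$
$\frac{-154 - 103}{K{\left(w{\left(-4 \right)} \right)} - 417} = \frac{-154 - 103}{35 - 417} = - \frac{257}{-382} = \left(-257\right) \left(- \frac{1}{382}\right) = \frac{257}{382}$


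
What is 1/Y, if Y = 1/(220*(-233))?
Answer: -51260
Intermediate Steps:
Y = -1/51260 (Y = 1/(-51260) = -1/51260 ≈ -1.9508e-5)
1/Y = 1/(-1/51260) = -51260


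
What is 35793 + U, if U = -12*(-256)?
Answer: 38865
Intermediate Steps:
U = 3072
35793 + U = 35793 + 3072 = 38865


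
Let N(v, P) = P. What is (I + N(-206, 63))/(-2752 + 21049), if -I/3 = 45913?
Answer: -45892/6099 ≈ -7.5245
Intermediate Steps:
I = -137739 (I = -3*45913 = -137739)
(I + N(-206, 63))/(-2752 + 21049) = (-137739 + 63)/(-2752 + 21049) = -137676/18297 = -137676*1/18297 = -45892/6099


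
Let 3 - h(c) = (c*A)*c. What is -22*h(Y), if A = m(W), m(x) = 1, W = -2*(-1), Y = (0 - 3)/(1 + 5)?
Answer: -121/2 ≈ -60.500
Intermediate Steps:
Y = -1/2 (Y = -3/6 = -3*1/6 = -1/2 ≈ -0.50000)
W = 2
A = 1
h(c) = 3 - c**2 (h(c) = 3 - c*1*c = 3 - c*c = 3 - c**2)
-22*h(Y) = -22*(3 - (-1/2)**2) = -22*(3 - 1*1/4) = -22*(3 - 1/4) = -22*11/4 = -121/2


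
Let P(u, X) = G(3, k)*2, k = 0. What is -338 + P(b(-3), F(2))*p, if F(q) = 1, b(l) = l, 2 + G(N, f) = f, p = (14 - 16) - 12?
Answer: -282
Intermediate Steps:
p = -14 (p = -2 - 12 = -14)
G(N, f) = -2 + f
P(u, X) = -4 (P(u, X) = (-2 + 0)*2 = -2*2 = -4)
-338 + P(b(-3), F(2))*p = -338 - 4*(-14) = -338 + 56 = -282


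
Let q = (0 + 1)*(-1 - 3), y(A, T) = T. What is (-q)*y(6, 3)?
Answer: 12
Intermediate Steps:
q = -4 (q = 1*(-4) = -4)
(-q)*y(6, 3) = -1*(-4)*3 = 4*3 = 12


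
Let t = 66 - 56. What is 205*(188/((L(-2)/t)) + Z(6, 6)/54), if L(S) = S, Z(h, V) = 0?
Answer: -192700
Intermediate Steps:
t = 10
205*(188/((L(-2)/t)) + Z(6, 6)/54) = 205*(188/((-2/10)) + 0/54) = 205*(188/((-2*⅒)) + 0*(1/54)) = 205*(188/(-⅕) + 0) = 205*(188*(-5) + 0) = 205*(-940 + 0) = 205*(-940) = -192700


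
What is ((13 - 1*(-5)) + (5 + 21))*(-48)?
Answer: -2112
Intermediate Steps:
((13 - 1*(-5)) + (5 + 21))*(-48) = ((13 + 5) + 26)*(-48) = (18 + 26)*(-48) = 44*(-48) = -2112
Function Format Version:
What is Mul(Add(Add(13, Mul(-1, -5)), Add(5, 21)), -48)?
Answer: -2112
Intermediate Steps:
Mul(Add(Add(13, Mul(-1, -5)), Add(5, 21)), -48) = Mul(Add(Add(13, 5), 26), -48) = Mul(Add(18, 26), -48) = Mul(44, -48) = -2112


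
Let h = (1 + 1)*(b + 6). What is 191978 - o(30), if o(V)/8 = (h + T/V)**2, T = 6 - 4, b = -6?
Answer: 43195042/225 ≈ 1.9198e+5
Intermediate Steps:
T = 2
h = 0 (h = (1 + 1)*(-6 + 6) = 2*0 = 0)
o(V) = 32/V**2 (o(V) = 8*(0 + 2/V)**2 = 8*(2/V)**2 = 8*(4/V**2) = 32/V**2)
191978 - o(30) = 191978 - 32/30**2 = 191978 - 32/900 = 191978 - 1*8/225 = 191978 - 8/225 = 43195042/225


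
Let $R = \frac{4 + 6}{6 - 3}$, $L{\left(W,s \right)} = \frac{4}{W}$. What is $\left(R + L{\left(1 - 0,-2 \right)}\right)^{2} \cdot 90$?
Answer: $4840$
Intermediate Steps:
$R = \frac{10}{3} \approx 3.3333$
$\left(R + L{\left(1 - 0,-2 \right)}\right)^{2} \cdot 90 = \left(\frac{10}{3} + \frac{4}{1 - 0}\right)^{2} \cdot 90 = \left(\frac{10}{3} + \frac{4}{1 + 0}\right)^{2} \cdot 90 = \left(\frac{10}{3} + \frac{4}{1}\right)^{2} \cdot 90 = \left(\frac{10}{3} + 4 \cdot 1\right)^{2} \cdot 90 = \left(\frac{10}{3} + 4\right)^{2} \cdot 90 = \left(\frac{22}{3}\right)^{2} \cdot 90 = \frac{484}{9} \cdot 90 = 4840$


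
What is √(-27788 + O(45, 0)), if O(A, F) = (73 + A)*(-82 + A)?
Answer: I*√32154 ≈ 179.32*I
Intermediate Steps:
O(A, F) = (-82 + A)*(73 + A)
√(-27788 + O(45, 0)) = √(-27788 + (-5986 + 45² - 9*45)) = √(-27788 + (-5986 + 2025 - 405)) = √(-27788 - 4366) = √(-32154) = I*√32154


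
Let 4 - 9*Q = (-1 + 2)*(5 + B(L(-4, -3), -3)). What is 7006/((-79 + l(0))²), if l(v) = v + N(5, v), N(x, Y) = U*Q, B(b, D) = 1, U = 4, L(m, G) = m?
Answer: 567486/516961 ≈ 1.0977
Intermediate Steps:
Q = -2/9 (Q = 4/9 - (-1 + 2)*(5 + 1)/9 = 4/9 - 6/9 = 4/9 - ⅑*6 = 4/9 - ⅔ = -2/9 ≈ -0.22222)
N(x, Y) = -8/9 (N(x, Y) = 4*(-2/9) = -8/9)
l(v) = -8/9 + v (l(v) = v - 8/9 = -8/9 + v)
7006/((-79 + l(0))²) = 7006/((-79 + (-8/9 + 0))²) = 7006/((-79 - 8/9)²) = 7006/((-719/9)²) = 7006/(516961/81) = 7006*(81/516961) = 567486/516961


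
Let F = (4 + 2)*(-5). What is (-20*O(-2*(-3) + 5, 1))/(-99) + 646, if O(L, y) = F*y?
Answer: 21118/33 ≈ 639.94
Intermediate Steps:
F = -30 (F = 6*(-5) = -30)
O(L, y) = -30*y
(-20*O(-2*(-3) + 5, 1))/(-99) + 646 = (-(-600))/(-99) + 646 = -(-20)*(-30)/99 + 646 = -1/99*600 + 646 = -200/33 + 646 = 21118/33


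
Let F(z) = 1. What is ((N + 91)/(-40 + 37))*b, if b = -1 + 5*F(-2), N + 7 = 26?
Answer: -440/3 ≈ -146.67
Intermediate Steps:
N = 19 (N = -7 + 26 = 19)
b = 4 (b = -1 + 5*1 = -1 + 5 = 4)
((N + 91)/(-40 + 37))*b = ((19 + 91)/(-40 + 37))*4 = (110/(-3))*4 = (110*(-1/3))*4 = -110/3*4 = -440/3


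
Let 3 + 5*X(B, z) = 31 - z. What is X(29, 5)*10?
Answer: 46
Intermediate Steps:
X(B, z) = 28/5 - z/5 (X(B, z) = -⅗ + (31 - z)/5 = -⅗ + (31/5 - z/5) = 28/5 - z/5)
X(29, 5)*10 = (28/5 - ⅕*5)*10 = (28/5 - 1)*10 = (23/5)*10 = 46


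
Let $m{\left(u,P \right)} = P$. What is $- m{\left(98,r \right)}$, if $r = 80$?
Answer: $-80$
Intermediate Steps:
$- m{\left(98,r \right)} = \left(-1\right) 80 = -80$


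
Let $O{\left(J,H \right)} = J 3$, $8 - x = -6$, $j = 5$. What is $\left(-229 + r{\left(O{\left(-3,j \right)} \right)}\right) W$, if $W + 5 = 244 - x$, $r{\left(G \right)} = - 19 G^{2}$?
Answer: $-397800$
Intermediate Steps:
$x = 14$ ($x = 8 - -6 = 8 + 6 = 14$)
$O{\left(J,H \right)} = 3 J$
$W = 225$ ($W = -5 + \left(244 - 14\right) = -5 + 230 = 225$)
$\left(-229 + r{\left(O{\left(-3,j \right)} \right)}\right) W = \left(-229 - 19 \left(3 \left(-3\right)\right)^{2}\right) 225 = \left(-229 - 19 \left(-9\right)^{2}\right) 225 = \left(-229 - 1539\right) 225 = \left(-1768\right) 225 = -397800$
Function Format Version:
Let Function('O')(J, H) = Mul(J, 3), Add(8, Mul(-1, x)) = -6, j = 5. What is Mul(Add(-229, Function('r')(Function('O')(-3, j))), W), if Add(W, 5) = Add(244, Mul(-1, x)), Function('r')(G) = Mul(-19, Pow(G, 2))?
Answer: -397800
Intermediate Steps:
x = 14 (x = Add(8, Mul(-1, -6)) = Add(8, 6) = 14)
Function('O')(J, H) = Mul(3, J)
W = 225 (W = Add(-5, Add(244, Mul(-1, 14))) = Add(-5, Add(244, -14)) = Add(-5, 230) = 225)
Mul(Add(-229, Function('r')(Function('O')(-3, j))), W) = Mul(Add(-229, Mul(-19, Pow(Mul(3, -3), 2))), 225) = Mul(Add(-229, Mul(-19, Pow(-9, 2))), 225) = Mul(Add(-229, Mul(-19, 81)), 225) = Mul(Add(-229, -1539), 225) = Mul(-1768, 225) = -397800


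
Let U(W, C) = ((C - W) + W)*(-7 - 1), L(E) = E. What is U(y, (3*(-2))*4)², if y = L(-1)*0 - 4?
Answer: 36864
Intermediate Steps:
y = -4 (y = -1*0 - 4 = 0 - 4 = -4)
U(W, C) = -8*C (U(W, C) = C*(-8) = -8*C)
U(y, (3*(-2))*4)² = (-8*3*(-2)*4)² = (-(-48)*4)² = (-8*(-24))² = 192² = 36864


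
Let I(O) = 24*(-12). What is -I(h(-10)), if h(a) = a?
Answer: 288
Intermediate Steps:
I(O) = -288
-I(h(-10)) = -1*(-288) = 288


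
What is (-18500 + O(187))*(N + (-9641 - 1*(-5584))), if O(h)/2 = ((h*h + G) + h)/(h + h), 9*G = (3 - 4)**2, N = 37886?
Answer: -1042579164755/1683 ≈ -6.1948e+8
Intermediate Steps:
G = 1/9 (G = (3 - 4)**2/9 = (1/9)*(-1)**2 = (1/9)*1 = 1/9 ≈ 0.11111)
O(h) = (1/9 + h + h**2)/h (O(h) = 2*(((h*h + 1/9) + h)/(h + h)) = 2*(((h**2 + 1/9) + h)/((2*h))) = 2*(((1/9 + h**2) + h)*(1/(2*h))) = 2*((1/9 + h + h**2)*(1/(2*h))) = 2*((1/9 + h + h**2)/(2*h)) = (1/9 + h + h**2)/h)
(-18500 + O(187))*(N + (-9641 - 1*(-5584))) = (-18500 + (1 + 187 + (1/9)/187))*(37886 + (-9641 - 1*(-5584))) = (-18500 + (1 + 187 + (1/9)*(1/187)))*(37886 + (-9641 + 5584)) = (-18500 + (1 + 187 + 1/1683))*(37886 - 4057) = (-18500 + 316405/1683)*33829 = -30819095/1683*33829 = -1042579164755/1683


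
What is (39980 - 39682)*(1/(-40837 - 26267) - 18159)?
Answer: -181562689013/33552 ≈ -5.4114e+6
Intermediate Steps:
(39980 - 39682)*(1/(-40837 - 26267) - 18159) = 298*(1/(-67104) - 18159) = 298*(-1/67104 - 18159) = 298*(-1218541537/67104) = -181562689013/33552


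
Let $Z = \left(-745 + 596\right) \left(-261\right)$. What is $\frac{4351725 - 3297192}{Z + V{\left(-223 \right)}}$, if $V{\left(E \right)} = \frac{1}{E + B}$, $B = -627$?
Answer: $\frac{896353050}{33055649} \approx 27.116$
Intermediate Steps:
$Z = 38889$ ($Z = \left(-149\right) \left(-261\right) = 38889$)
$V{\left(E \right)} = \frac{1}{-627 + E}$ ($V{\left(E \right)} = \frac{1}{E - 627} = \frac{1}{-627 + E}$)
$\frac{4351725 - 3297192}{Z + V{\left(-223 \right)}} = \frac{4351725 - 3297192}{38889 + \frac{1}{-627 - 223}} = \frac{1054533}{38889 + \frac{1}{-850}} = \frac{1054533}{38889 - \frac{1}{850}} = \frac{1054533}{\frac{33055649}{850}} = 1054533 \cdot \frac{850}{33055649} = \frac{896353050}{33055649}$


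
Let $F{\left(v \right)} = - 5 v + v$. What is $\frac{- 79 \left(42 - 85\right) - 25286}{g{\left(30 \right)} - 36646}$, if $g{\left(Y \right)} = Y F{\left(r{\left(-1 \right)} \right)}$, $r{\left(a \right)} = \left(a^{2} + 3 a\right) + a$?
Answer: $\frac{21889}{36286} \approx 0.60324$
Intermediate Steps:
$r{\left(a \right)} = a^{2} + 4 a$
$F{\left(v \right)} = - 4 v$
$g{\left(Y \right)} = 12 Y$ ($g{\left(Y \right)} = Y \left(- 4 \left(- (4 - 1)\right)\right) = Y \left(- 4 \left(\left(-1\right) 3\right)\right) = Y \left(\left(-4\right) \left(-3\right)\right) = Y 12 = 12 Y$)
$\frac{- 79 \left(42 - 85\right) - 25286}{g{\left(30 \right)} - 36646} = \frac{- 79 \left(42 - 85\right) - 25286}{12 \cdot 30 - 36646} = \frac{\left(-79\right) \left(-43\right) - 25286}{360 - 36646} = \frac{3397 - 25286}{-36286} = \left(-21889\right) \left(- \frac{1}{36286}\right) = \frac{21889}{36286}$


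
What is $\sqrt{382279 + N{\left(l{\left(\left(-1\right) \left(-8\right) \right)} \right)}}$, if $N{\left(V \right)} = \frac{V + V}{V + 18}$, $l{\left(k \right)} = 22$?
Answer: $\frac{\sqrt{38228010}}{10} \approx 618.29$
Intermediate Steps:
$N{\left(V \right)} = \frac{2 V}{18 + V}$
$\sqrt{382279 + N{\left(l{\left(\left(-1\right) \left(-8\right) \right)} \right)}} = \sqrt{382279 + 2 \cdot 22 \frac{1}{18 + 22}} = \sqrt{382279 + 2 \cdot 22 \cdot \frac{1}{40}} = \sqrt{382279 + \frac{11}{10}} = \sqrt{\frac{3822801}{10}} = \frac{\sqrt{38228010}}{10}$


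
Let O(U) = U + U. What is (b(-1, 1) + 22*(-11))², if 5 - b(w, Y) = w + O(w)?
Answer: 54756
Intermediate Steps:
O(U) = 2*U
b(w, Y) = 5 - 3*w (b(w, Y) = 5 - (w + 2*w) = 5 - 3*w)
(b(-1, 1) + 22*(-11))² = ((5 - 3*(-1)) + 22*(-11))² = ((5 + 3) - 242)² = (8 - 242)² = (-234)² = 54756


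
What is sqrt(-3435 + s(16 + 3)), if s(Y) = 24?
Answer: 3*I*sqrt(379) ≈ 58.404*I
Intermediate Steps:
sqrt(-3435 + s(16 + 3)) = sqrt(-3435 + 24) = sqrt(-3411) = 3*I*sqrt(379)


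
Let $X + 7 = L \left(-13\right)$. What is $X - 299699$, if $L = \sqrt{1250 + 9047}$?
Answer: $-299706 - 13 \sqrt{10297} \approx -3.0103 \cdot 10^{5}$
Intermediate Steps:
$L = \sqrt{10297} \approx 101.47$
$X = -7 - 13 \sqrt{10297}$ ($X = -7 + \sqrt{10297} \left(-13\right) = -7 - 13 \sqrt{10297} \approx -1326.2$)
$X - 299699 = \left(-7 - 13 \sqrt{10297}\right) - 299699 = -299706 - 13 \sqrt{10297}$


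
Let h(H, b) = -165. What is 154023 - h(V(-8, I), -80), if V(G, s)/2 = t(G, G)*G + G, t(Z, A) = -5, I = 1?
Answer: 154188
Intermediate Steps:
V(G, s) = -8*G (V(G, s) = 2*(-5*G + G) = 2*(-4*G) = -8*G)
154023 - h(V(-8, I), -80) = 154023 - 1*(-165) = 154023 + 165 = 154188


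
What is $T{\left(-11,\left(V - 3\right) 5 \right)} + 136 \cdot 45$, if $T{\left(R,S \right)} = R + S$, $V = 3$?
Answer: $6109$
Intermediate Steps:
$T{\left(-11,\left(V - 3\right) 5 \right)} + 136 \cdot 45 = \left(-11 + \left(3 - 3\right) 5\right) + 136 \cdot 45 = \left(-11 + 0 \cdot 5\right) + 6120 = \left(-11 + 0\right) + 6120 = -11 + 6120 = 6109$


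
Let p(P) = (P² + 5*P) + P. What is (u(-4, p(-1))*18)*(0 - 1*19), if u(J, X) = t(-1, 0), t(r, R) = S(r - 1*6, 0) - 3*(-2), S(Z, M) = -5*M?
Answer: -2052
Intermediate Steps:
p(P) = P² + 6*P
t(r, R) = 6 (t(r, R) = -5*0 - 3*(-2) = 0 + 6 = 6)
u(J, X) = 6
(u(-4, p(-1))*18)*(0 - 1*19) = (6*18)*(0 - 1*19) = 108*(0 - 19) = 108*(-19) = -2052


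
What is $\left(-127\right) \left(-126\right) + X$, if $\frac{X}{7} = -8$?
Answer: $15946$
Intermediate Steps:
$X = -56$ ($X = 7 \left(-8\right) = -56$)
$\left(-127\right) \left(-126\right) + X = \left(-127\right) \left(-126\right) - 56 = 16002 - 56 = 15946$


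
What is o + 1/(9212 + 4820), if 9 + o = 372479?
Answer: 5226499041/14032 ≈ 3.7247e+5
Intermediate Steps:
o = 372470 (o = -9 + 372479 = 372470)
o + 1/(9212 + 4820) = 372470 + 1/(9212 + 4820) = 372470 + 1/14032 = 5226499041/14032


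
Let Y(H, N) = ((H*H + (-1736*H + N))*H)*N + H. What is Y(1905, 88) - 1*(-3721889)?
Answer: 53989335914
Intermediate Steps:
Y(H, N) = H + H*N*(N + H² - 1736*H) (Y(H, N) = ((H² + (N - 1736*H))*H)*N + H = ((N + H² - 1736*H)*H)*N + H = (H*(N + H² - 1736*H))*N + H = H*N*(N + H² - 1736*H) + H = H + H*N*(N + H² - 1736*H))
Y(1905, 88) - 1*(-3721889) = 1905*(1 + 88² + 88*1905² - 1736*1905*88) - 1*(-3721889) = 1905*(1 + 7744 + 88*3629025 - 291023040) + 3721889 = 1905*(1 + 7744 + 319354200 - 291023040) + 3721889 = 1905*28338905 + 3721889 = 53985614025 + 3721889 = 53989335914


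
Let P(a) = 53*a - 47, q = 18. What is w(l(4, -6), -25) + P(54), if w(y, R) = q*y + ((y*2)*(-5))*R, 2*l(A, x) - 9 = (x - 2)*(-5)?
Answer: 9381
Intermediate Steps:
l(A, x) = 19/2 - 5*x/2 (l(A, x) = 9/2 + ((x - 2)*(-5))/2 = 9/2 + ((-2 + x)*(-5))/2 = 9/2 + (10 - 5*x)/2 = 9/2 + (5 - 5*x/2) = 19/2 - 5*x/2)
w(y, R) = 18*y - 10*R*y (w(y, R) = 18*y + ((y*2)*(-5))*R = 18*y + ((2*y)*(-5))*R = 18*y + (-10*y)*R = 18*y - 10*R*y)
P(a) = -47 + 53*a
w(l(4, -6), -25) + P(54) = 2*(19/2 - 5/2*(-6))*(9 - 5*(-25)) + (-47 + 53*54) = 2*(19/2 + 15)*(9 + 125) + (-47 + 2862) = 2*(49/2)*134 + 2815 = 6566 + 2815 = 9381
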